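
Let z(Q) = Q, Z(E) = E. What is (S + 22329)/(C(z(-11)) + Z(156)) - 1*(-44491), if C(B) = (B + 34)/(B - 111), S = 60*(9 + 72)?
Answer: 849046477/19009 ≈ 44666.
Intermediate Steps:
S = 4860 (S = 60*81 = 4860)
C(B) = (34 + B)/(-111 + B)
(S + 22329)/(C(z(-11)) + Z(156)) - 1*(-44491) = (4860 + 22329)/((34 - 11)/(-111 - 11) + 156) - 1*(-44491) = 27189/(23/(-122) + 156) + 44491 = 27189/(-1/122*23 + 156) + 44491 = 27189/(-23/122 + 156) + 44491 = 27189/(19009/122) + 44491 = 27189*(122/19009) + 44491 = 3317058/19009 + 44491 = 849046477/19009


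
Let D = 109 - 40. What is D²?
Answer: 4761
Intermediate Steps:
D = 69
D² = 69² = 4761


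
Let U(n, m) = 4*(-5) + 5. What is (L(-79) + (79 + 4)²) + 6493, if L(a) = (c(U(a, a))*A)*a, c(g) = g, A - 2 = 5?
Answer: 21677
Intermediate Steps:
A = 7 (A = 2 + 5 = 7)
U(n, m) = -15 (U(n, m) = -20 + 5 = -15)
L(a) = -105*a (L(a) = (-15*7)*a = -105*a)
(L(-79) + (79 + 4)²) + 6493 = (-105*(-79) + (79 + 4)²) + 6493 = (8295 + 83²) + 6493 = (8295 + 6889) + 6493 = 15184 + 6493 = 21677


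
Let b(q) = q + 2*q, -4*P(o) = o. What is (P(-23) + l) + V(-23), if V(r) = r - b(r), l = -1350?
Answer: -5193/4 ≈ -1298.3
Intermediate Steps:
P(o) = -o/4
b(q) = 3*q
V(r) = -2*r (V(r) = r - 3*r = -2*r)
(P(-23) + l) + V(-23) = (-1/4*(-23) - 1350) - 2*(-23) = (23/4 - 1350) + 46 = -5377/4 + 46 = -5193/4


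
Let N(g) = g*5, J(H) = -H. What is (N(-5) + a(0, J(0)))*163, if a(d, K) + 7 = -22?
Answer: -8802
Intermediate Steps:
a(d, K) = -29 (a(d, K) = -7 - 22 = -29)
N(g) = 5*g
(N(-5) + a(0, J(0)))*163 = (5*(-5) - 29)*163 = (-25 - 29)*163 = -54*163 = -8802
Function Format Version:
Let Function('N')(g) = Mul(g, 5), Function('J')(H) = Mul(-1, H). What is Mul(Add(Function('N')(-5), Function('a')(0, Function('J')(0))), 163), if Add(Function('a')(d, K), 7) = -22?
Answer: -8802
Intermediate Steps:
Function('a')(d, K) = -29 (Function('a')(d, K) = Add(-7, -22) = -29)
Function('N')(g) = Mul(5, g)
Mul(Add(Function('N')(-5), Function('a')(0, Function('J')(0))), 163) = Mul(Add(Mul(5, -5), -29), 163) = Mul(Add(-25, -29), 163) = Mul(-54, 163) = -8802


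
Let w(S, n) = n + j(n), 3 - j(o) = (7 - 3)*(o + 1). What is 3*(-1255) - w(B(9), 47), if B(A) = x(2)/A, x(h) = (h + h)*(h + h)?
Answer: -3623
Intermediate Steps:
x(h) = 4*h² (x(h) = (2*h)*(2*h) = 4*h²)
j(o) = -1 - 4*o (j(o) = 3 - (7 - 3)*(o + 1) = 3 - 4*(1 + o) = 3 - (4 + 4*o) = 3 + (-4 - 4*o) = -1 - 4*o)
B(A) = 16/A (B(A) = (4*2²)/A = (4*4)/A = 16/A)
w(S, n) = -1 - 3*n (w(S, n) = n + (-1 - 4*n) = -1 - 3*n)
3*(-1255) - w(B(9), 47) = 3*(-1255) - (-1 - 3*47) = -3765 - (-1 - 141) = -3765 - 1*(-142) = -3765 + 142 = -3623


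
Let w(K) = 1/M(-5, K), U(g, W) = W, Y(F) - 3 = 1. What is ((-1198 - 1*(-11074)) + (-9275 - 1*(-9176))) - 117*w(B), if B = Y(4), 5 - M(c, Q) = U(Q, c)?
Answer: 97653/10 ≈ 9765.3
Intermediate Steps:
Y(F) = 4 (Y(F) = 3 + 1 = 4)
M(c, Q) = 5 - c
B = 4
w(K) = ⅒ (w(K) = 1/(5 - 1*(-5)) = 1/(5 + 5) = 1/10 = ⅒)
((-1198 - 1*(-11074)) + (-9275 - 1*(-9176))) - 117*w(B) = ((-1198 - 1*(-11074)) + (-9275 - 1*(-9176))) - 117*⅒ = ((-1198 + 11074) + (-9275 + 9176)) - 117/10 = (9876 - 99) - 117/10 = 9777 - 117/10 = 97653/10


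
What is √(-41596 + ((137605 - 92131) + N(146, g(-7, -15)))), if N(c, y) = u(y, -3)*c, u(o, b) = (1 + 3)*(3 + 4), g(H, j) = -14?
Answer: √7966 ≈ 89.252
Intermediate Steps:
u(o, b) = 28 (u(o, b) = 4*7 = 28)
N(c, y) = 28*c
√(-41596 + ((137605 - 92131) + N(146, g(-7, -15)))) = √(-41596 + ((137605 - 92131) + 28*146)) = √(-41596 + (45474 + 4088)) = √(-41596 + 49562) = √7966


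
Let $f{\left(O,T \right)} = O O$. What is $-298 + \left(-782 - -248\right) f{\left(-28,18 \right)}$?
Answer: $-418954$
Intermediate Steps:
$f{\left(O,T \right)} = O^{2}$
$-298 + \left(-782 - -248\right) f{\left(-28,18 \right)} = -298 + \left(-782 - -248\right) \left(-28\right)^{2} = -298 + \left(-782 + 248\right) 784 = -298 - 418656 = -418954$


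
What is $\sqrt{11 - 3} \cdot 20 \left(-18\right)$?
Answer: $- 720 \sqrt{2} \approx -1018.2$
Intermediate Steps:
$\sqrt{11 - 3} \cdot 20 \left(-18\right) = \sqrt{8} \cdot 20 \left(-18\right) = 2 \sqrt{2} \cdot 20 \left(-18\right) = 40 \sqrt{2} \left(-18\right) = - 720 \sqrt{2}$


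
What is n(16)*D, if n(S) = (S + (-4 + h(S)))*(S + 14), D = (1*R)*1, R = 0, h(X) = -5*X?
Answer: 0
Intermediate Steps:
D = 0 (D = (1*0)*1 = 0*1 = 0)
n(S) = (-4 - 4*S)*(14 + S) (n(S) = (S + (-4 - 5*S))*(S + 14) = (-4 - 4*S)*(14 + S))
n(16)*D = (-56 - 60*16 - 4*16²)*0 = (-56 - 960 - 4*256)*0 = (-56 - 960 - 1024)*0 = -2040*0 = 0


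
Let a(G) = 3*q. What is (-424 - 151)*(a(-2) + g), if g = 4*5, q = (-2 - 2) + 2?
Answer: -8050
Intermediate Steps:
q = -2 (q = -4 + 2 = -2)
a(G) = -6 (a(G) = 3*(-2) = -6)
g = 20
(-424 - 151)*(a(-2) + g) = (-424 - 151)*(-6 + 20) = -575*14 = -8050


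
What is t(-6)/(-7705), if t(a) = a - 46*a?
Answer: -54/1541 ≈ -0.035042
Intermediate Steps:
t(a) = -45*a
t(-6)/(-7705) = -45*(-6)/(-7705) = 270*(-1/7705) = -54/1541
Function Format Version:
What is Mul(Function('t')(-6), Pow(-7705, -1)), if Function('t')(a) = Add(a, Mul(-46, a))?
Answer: Rational(-54, 1541) ≈ -0.035042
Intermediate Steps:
Function('t')(a) = Mul(-45, a)
Mul(Function('t')(-6), Pow(-7705, -1)) = Mul(Mul(-45, -6), Pow(-7705, -1)) = Mul(270, Rational(-1, 7705)) = Rational(-54, 1541)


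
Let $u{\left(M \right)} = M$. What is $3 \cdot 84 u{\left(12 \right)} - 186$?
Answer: $2838$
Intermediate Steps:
$3 \cdot 84 u{\left(12 \right)} - 186 = 3 \cdot 84 \cdot 12 - 186 = 252 \cdot 12 - 186 = 3024 - 186 = 2838$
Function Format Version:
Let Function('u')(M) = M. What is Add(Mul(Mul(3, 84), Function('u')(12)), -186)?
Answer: 2838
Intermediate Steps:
Add(Mul(Mul(3, 84), Function('u')(12)), -186) = Add(Mul(Mul(3, 84), 12), -186) = Add(Mul(252, 12), -186) = Add(3024, -186) = 2838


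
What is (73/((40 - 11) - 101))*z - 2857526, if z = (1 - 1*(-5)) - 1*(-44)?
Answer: -102872761/36 ≈ -2.8576e+6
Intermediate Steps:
z = 50 (z = (1 + 5) + 44 = 6 + 44 = 50)
(73/((40 - 11) - 101))*z - 2857526 = (73/((40 - 11) - 101))*50 - 2857526 = (73/(29 - 101))*50 - 2857526 = (73/(-72))*50 - 2857526 = -1/72*73*50 - 2857526 = -73/72*50 - 2857526 = -1825/36 - 2857526 = -102872761/36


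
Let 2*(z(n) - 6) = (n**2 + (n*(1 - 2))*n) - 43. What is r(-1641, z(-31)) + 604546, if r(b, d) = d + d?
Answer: 604515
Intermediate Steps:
z(n) = -31/2 (z(n) = 6 + ((n**2 + (n*(1 - 2))*n) - 43)/2 = 6 + ((n**2 + (n*(-1))*n) - 43)/2 = 6 + ((n**2 + (-n)*n) - 43)/2 = 6 + ((n**2 - n**2) - 43)/2 = 6 + (0 - 43)/2 = 6 + (1/2)*(-43) = 6 - 43/2 = -31/2)
r(b, d) = 2*d
r(-1641, z(-31)) + 604546 = 2*(-31/2) + 604546 = -31 + 604546 = 604515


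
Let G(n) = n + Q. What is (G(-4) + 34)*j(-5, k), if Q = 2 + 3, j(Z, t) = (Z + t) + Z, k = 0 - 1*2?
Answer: -420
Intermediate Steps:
k = -2 (k = 0 - 2 = -2)
j(Z, t) = t + 2*Z
Q = 5
G(n) = 5 + n (G(n) = n + 5 = 5 + n)
(G(-4) + 34)*j(-5, k) = ((5 - 4) + 34)*(-2 + 2*(-5)) = (1 + 34)*(-2 - 10) = 35*(-12) = -420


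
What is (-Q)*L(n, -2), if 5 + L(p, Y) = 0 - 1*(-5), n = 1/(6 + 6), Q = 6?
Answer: 0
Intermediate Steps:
n = 1/12 ≈ 0.083333
L(p, Y) = 0 (L(p, Y) = -5 + (0 - 1*(-5)) = -5 + (0 + 5) = -5 + 5 = 0)
(-Q)*L(n, -2) = -1*6*0 = -6*0 = 0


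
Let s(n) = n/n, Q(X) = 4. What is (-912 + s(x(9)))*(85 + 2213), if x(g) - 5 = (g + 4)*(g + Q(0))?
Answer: -2093478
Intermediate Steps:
x(g) = 5 + (4 + g)² (x(g) = 5 + (g + 4)*(g + 4) = 5 + (4 + g)*(4 + g) = 5 + (4 + g)²)
s(n) = 1
(-912 + s(x(9)))*(85 + 2213) = (-912 + 1)*(85 + 2213) = -911*2298 = -2093478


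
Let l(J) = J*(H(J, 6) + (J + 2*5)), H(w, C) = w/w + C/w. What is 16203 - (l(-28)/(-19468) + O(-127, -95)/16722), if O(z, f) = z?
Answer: 659349784916/40692987 ≈ 16203.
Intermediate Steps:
H(w, C) = 1 + C/w
l(J) = J*(10 + J + (6 + J)/J) (l(J) = J*((6 + J)/J + (J + 2*5)) = J*((6 + J)/J + (J + 10)) = J*((6 + J)/J + (10 + J)) = J*(10 + J + (6 + J)/J))
16203 - (l(-28)/(-19468) + O(-127, -95)/16722) = 16203 - ((6 - 28 - 28*(10 - 28))/(-19468) - 127/16722) = 16203 - ((6 - 28 - 28*(-18))*(-1/19468) - 127*1/16722) = 16203 - ((6 - 28 + 504)*(-1/19468) - 127/16722) = 16203 - (482*(-1/19468) - 127/16722) = 16203 - (-241/9734 - 127/16722) = 16203 - 1*(-1316555/40692987) = 16203 + 1316555/40692987 = 659349784916/40692987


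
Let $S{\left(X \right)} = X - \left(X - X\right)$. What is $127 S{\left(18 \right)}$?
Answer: $2286$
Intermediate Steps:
$S{\left(X \right)} = X$ ($S{\left(X \right)} = X - 0 = X + 0 = X$)
$127 S{\left(18 \right)} = 127 \cdot 18 = 2286$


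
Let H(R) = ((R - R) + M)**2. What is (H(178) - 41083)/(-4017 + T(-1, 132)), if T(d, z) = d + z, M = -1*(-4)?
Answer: 41067/3886 ≈ 10.568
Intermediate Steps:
M = 4
H(R) = 16 (H(R) = ((R - R) + 4)**2 = (0 + 4)**2 = 4**2 = 16)
(H(178) - 41083)/(-4017 + T(-1, 132)) = (16 - 41083)/(-4017 + (-1 + 132)) = -41067/(-4017 + 131) = -41067/(-3886) = -41067*(-1/3886) = 41067/3886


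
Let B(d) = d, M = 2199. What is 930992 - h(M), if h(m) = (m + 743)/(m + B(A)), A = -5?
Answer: 1021296753/1097 ≈ 9.3099e+5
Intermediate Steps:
h(m) = (743 + m)/(-5 + m) (h(m) = (m + 743)/(m - 5) = (743 + m)/(-5 + m))
930992 - h(M) = 930992 - (743 + 2199)/(-5 + 2199) = 930992 - 2942/2194 = 930992 - 1*1471/1097 = 930992 - 1471/1097 = 1021296753/1097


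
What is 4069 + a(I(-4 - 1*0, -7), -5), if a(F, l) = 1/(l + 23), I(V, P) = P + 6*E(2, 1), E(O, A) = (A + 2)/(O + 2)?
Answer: 73243/18 ≈ 4069.1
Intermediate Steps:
E(O, A) = (2 + A)/(2 + O)
I(V, P) = 9/2 + P (I(V, P) = P + 6*((2 + 1)/(2 + 2)) = P + 6*(3/4) = P + 6*((¼)*3) = P + 6*(¾) = P + 9/2 = 9/2 + P)
a(F, l) = 1/(23 + l)
4069 + a(I(-4 - 1*0, -7), -5) = 4069 + 1/(23 - 5) = 4069 + 1/18 = 73243/18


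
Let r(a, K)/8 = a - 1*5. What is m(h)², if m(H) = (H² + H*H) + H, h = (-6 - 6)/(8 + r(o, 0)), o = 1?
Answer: 1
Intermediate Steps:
r(a, K) = -40 + 8*a (r(a, K) = 8*(a - 1*5) = 8*(a - 5) = 8*(-5 + a) = -40 + 8*a)
h = ½ (h = (-6 - 6)/(8 + (-40 + 8*1)) = -12/(8 + (-40 + 8)) = -12/(8 - 32) = -12/(-24) = -12*(-1/24) = ½ ≈ 0.50000)
m(H) = H + 2*H² (m(H) = (H² + H²) + H = 2*H² + H = H + 2*H²)
m(h)² = ((1 + 2*(½))/2)² = ((1 + 1)/2)² = ((½)*2)² = 1² = 1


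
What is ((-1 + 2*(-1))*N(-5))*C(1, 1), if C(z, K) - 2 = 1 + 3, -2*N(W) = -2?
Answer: -18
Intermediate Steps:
N(W) = 1 (N(W) = -1/2*(-2) = 1)
C(z, K) = 6 (C(z, K) = 2 + (1 + 3) = 2 + 4 = 6)
((-1 + 2*(-1))*N(-5))*C(1, 1) = ((-1 + 2*(-1))*1)*6 = ((-1 - 2)*1)*6 = -3*1*6 = -3*6 = -18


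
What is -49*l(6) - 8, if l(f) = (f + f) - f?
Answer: -302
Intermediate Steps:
l(f) = f (l(f) = 2*f - f = f)
-49*l(6) - 8 = -49*6 - 8 = -294 - 8 = -302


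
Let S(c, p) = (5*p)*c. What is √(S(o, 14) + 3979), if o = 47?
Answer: √7269 ≈ 85.258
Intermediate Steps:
S(c, p) = 5*c*p
√(S(o, 14) + 3979) = √(5*47*14 + 3979) = √(3290 + 3979) = √7269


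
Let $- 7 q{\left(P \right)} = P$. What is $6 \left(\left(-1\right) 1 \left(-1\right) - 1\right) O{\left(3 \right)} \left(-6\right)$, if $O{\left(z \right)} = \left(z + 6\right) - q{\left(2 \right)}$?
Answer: $0$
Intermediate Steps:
$q{\left(P \right)} = - \frac{P}{7}$
$O{\left(z \right)} = \frac{44}{7} + z$ ($O{\left(z \right)} = \left(z + 6\right) - \left(- \frac{1}{7}\right) 2 = \left(6 + z\right) - - \frac{2}{7} = \left(6 + z\right) + \frac{2}{7} = \frac{44}{7} + z$)
$6 \left(\left(-1\right) 1 \left(-1\right) - 1\right) O{\left(3 \right)} \left(-6\right) = 6 \left(\left(-1\right) 1 \left(-1\right) - 1\right) \left(\frac{44}{7} + 3\right) \left(-6\right) = 6 \left(\left(-1\right) \left(-1\right) - 1\right) \frac{65}{7} \left(-6\right) = 6 \left(1 - 1\right) \frac{65}{7} \left(-6\right) = 6 \cdot 0 \cdot \frac{65}{7} \left(-6\right) = 0 \cdot \frac{65}{7} \left(-6\right) = 0 \left(-6\right) = 0$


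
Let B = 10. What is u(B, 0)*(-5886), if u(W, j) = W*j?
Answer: 0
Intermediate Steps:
u(B, 0)*(-5886) = (10*0)*(-5886) = 0*(-5886) = 0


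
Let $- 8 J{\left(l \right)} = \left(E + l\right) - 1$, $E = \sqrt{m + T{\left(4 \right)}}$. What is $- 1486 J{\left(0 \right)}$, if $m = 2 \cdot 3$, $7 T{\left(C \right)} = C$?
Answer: $- \frac{743}{4} + \frac{743 \sqrt{322}}{28} \approx 290.42$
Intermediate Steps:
$T{\left(C \right)} = \frac{C}{7}$
$m = 6$
$E = \frac{\sqrt{322}}{7}$ ($E = \sqrt{6 + \frac{1}{7} \cdot 4} = \sqrt{6 + \frac{4}{7}} = \sqrt{\frac{46}{7}} = \frac{\sqrt{322}}{7} \approx 2.5635$)
$J{\left(l \right)} = \frac{1}{8} - \frac{l}{8} - \frac{\sqrt{322}}{56}$ ($J{\left(l \right)} = - \frac{\left(\frac{\sqrt{322}}{7} + l\right) - 1}{8} = - \frac{\left(l + \frac{\sqrt{322}}{7}\right) - 1}{8} = - \frac{-1 + l + \frac{\sqrt{322}}{7}}{8} = \frac{1}{8} - \frac{l}{8} - \frac{\sqrt{322}}{56}$)
$- 1486 J{\left(0 \right)} = - 1486 \left(\frac{1}{8} - 0 - \frac{\sqrt{322}}{56}\right) = - 1486 \left(\frac{1}{8} + 0 - \frac{\sqrt{322}}{56}\right) = - 1486 \left(\frac{1}{8} - \frac{\sqrt{322}}{56}\right) = - \frac{743}{4} + \frac{743 \sqrt{322}}{28}$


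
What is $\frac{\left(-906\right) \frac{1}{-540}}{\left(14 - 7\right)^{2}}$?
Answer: $\frac{151}{4410} \approx 0.03424$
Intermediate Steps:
$\frac{\left(-906\right) \frac{1}{-540}}{\left(14 - 7\right)^{2}} = \frac{\left(-906\right) \left(- \frac{1}{540}\right)}{7^{2}} = \frac{151}{90 \cdot 49} = \frac{151}{90} \cdot \frac{1}{49} = \frac{151}{4410}$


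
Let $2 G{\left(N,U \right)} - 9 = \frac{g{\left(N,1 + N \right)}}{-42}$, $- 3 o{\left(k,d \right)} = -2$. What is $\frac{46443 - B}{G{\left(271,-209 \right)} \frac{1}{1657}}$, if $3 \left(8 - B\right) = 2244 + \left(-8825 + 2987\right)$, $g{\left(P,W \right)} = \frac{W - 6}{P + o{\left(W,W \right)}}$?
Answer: $\frac{61090532835}{3658} \approx 1.6701 \cdot 10^{7}$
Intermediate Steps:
$o{\left(k,d \right)} = \frac{2}{3}$ ($o{\left(k,d \right)} = \left(- \frac{1}{3}\right) \left(-2\right) = \frac{2}{3}$)
$g{\left(P,W \right)} = \frac{-6 + W}{\frac{2}{3} + P}$ ($g{\left(P,W \right)} = \frac{W - 6}{P + \frac{2}{3}} = \frac{-6 + W}{\frac{2}{3} + P}$)
$B = 1206$ ($B = 8 - \frac{2244 + \left(-8825 + 2987\right)}{3} = 8 - \frac{2244 - 5838}{3} = 8 - -1198 = 8 + 1198 = 1206$)
$G{\left(N,U \right)} = \frac{9}{2} - \frac{-5 + N}{28 \left(2 + 3 N\right)}$ ($G{\left(N,U \right)} = \frac{9}{2} + \frac{\frac{3 \left(-6 + \left(1 + N\right)\right)}{2 + 3 N} \frac{1}{-42}}{2} = \frac{9}{2} + \frac{\frac{3 \left(-5 + N\right)}{2 + 3 N} \left(- \frac{1}{42}\right)}{2} = \frac{9}{2} + \frac{\left(- \frac{1}{14}\right) \frac{1}{2 + 3 N} \left(-5 + N\right)}{2} = \frac{9}{2} - \frac{-5 + N}{28 \left(2 + 3 N\right)}$)
$\frac{46443 - B}{G{\left(271,-209 \right)} \frac{1}{1657}} = \frac{46443 - 1206}{\frac{257 + 377 \cdot 271}{28 \left(2 + 3 \cdot 271\right)} \frac{1}{1657}} = \frac{46443 - 1206}{\frac{257 + 102167}{28 \left(2 + 813\right)} \frac{1}{1657}} = \frac{45237}{\frac{1}{28} \cdot \frac{1}{815} \cdot 102424 \cdot \frac{1}{1657}} = \frac{45237}{\frac{3658}{815} \cdot \frac{1}{1657}} = \frac{45237}{\frac{3658}{1350455}} = 45237 \cdot \frac{1350455}{3658} = \frac{61090532835}{3658}$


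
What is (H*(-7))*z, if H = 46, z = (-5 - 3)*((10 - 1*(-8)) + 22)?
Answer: 103040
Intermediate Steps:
z = -320 (z = -8*((10 + 8) + 22) = -8*(18 + 22) = -8*40 = -320)
(H*(-7))*z = (46*(-7))*(-320) = -322*(-320) = 103040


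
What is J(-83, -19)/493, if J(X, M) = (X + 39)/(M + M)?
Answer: 22/9367 ≈ 0.0023487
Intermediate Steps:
J(X, M) = (39 + X)/(2*M) (J(X, M) = (39 + X)/((2*M)) = (39 + X)*(1/(2*M)) = (39 + X)/(2*M))
J(-83, -19)/493 = ((1/2)*(39 - 83)/(-19))/493 = ((1/2)*(-1/19)*(-44))*(1/493) = (22/19)*(1/493) = 22/9367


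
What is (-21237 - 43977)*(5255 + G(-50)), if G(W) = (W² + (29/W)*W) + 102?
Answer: -514277604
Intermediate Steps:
G(W) = 131 + W² (G(W) = (W² + 29) + 102 = (29 + W²) + 102 = 131 + W²)
(-21237 - 43977)*(5255 + G(-50)) = (-21237 - 43977)*(5255 + (131 + (-50)²)) = -65214*(5255 + (131 + 2500)) = -65214*(5255 + 2631) = -65214*7886 = -514277604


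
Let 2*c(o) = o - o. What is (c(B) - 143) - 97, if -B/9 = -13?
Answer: -240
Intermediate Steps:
B = 117 (B = -9*(-13) = 117)
c(o) = 0 (c(o) = (o - o)/2 = (½)*0 = 0)
(c(B) - 143) - 97 = (0 - 143) - 97 = -143 - 97 = -240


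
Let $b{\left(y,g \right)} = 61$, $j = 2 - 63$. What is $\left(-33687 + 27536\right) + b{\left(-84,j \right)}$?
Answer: $-6090$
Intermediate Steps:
$j = -61$ ($j = 2 - 63 = -61$)
$\left(-33687 + 27536\right) + b{\left(-84,j \right)} = \left(-33687 + 27536\right) + 61 = -6151 + 61 = -6090$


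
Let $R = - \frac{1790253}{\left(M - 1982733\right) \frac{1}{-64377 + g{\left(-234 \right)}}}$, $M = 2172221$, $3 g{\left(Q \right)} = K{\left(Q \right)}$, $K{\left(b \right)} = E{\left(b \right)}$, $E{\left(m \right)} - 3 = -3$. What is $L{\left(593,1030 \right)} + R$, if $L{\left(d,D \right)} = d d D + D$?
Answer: $\frac{68747709973381}{189488} \approx 3.6281 \cdot 10^{8}$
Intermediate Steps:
$E{\left(m \right)} = 0$ ($E{\left(m \right)} = 3 - 3 = 0$)
$K{\left(b \right)} = 0$
$g{\left(Q \right)} = 0$ ($g{\left(Q \right)} = \frac{1}{3} \cdot 0 = 0$)
$L{\left(d,D \right)} = D + D d^{2}$ ($L{\left(d,D \right)} = d^{2} D + D = D d^{2} + D = D + D d^{2}$)
$R = \frac{115251117381}{189488}$ ($R = - \frac{1790253}{\left(2172221 - 1982733\right) \frac{1}{-64377 + 0}} = - \frac{1790253}{189488 \frac{1}{-64377}} = - \frac{1790253}{189488 \left(- \frac{1}{64377}\right)} = - \frac{1790253}{- \frac{189488}{64377}} = \left(-1790253\right) \left(- \frac{64377}{189488}\right) = \frac{115251117381}{189488} \approx 6.0822 \cdot 10^{5}$)
$L{\left(593,1030 \right)} + R = 1030 \left(1 + 593^{2}\right) + \frac{115251117381}{189488} = 1030 \left(1 + 351649\right) + \frac{115251117381}{189488} = 1030 \cdot 351650 + \frac{115251117381}{189488} = 362199500 + \frac{115251117381}{189488} = \frac{68747709973381}{189488}$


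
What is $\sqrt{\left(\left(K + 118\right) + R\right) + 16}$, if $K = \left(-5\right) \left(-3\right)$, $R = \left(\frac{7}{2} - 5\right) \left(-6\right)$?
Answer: $\sqrt{158} \approx 12.57$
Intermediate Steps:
$R = 9$ ($R = \left(7 \cdot \frac{1}{2} - 5\right) \left(-6\right) = \left(\frac{7}{2} - 5\right) \left(-6\right) = \left(- \frac{3}{2}\right) \left(-6\right) = 9$)
$K = 15$
$\sqrt{\left(\left(K + 118\right) + R\right) + 16} = \sqrt{\left(\left(15 + 118\right) + 9\right) + 16} = \sqrt{\left(133 + 9\right) + 16} = \sqrt{142 + 16} = \sqrt{158}$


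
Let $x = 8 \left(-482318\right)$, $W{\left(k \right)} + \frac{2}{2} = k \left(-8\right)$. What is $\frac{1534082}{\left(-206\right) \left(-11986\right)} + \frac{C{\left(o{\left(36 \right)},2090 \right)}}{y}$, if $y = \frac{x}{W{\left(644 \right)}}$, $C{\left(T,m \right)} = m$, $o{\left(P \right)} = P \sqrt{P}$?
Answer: $\frac{39455260097}{11562127096} \approx 3.4125$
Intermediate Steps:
$o{\left(P \right)} = P^{\frac{3}{2}}$
$W{\left(k \right)} = -1 - 8 k$ ($W{\left(k \right)} = -1 + k \left(-8\right) = -1 - 8 k$)
$x = -3858544$
$y = \frac{3858544}{5153}$ ($y = - \frac{3858544}{-1 - 5152} = - \frac{3858544}{-5153} = \left(-3858544\right) \left(- \frac{1}{5153}\right) = \frac{3858544}{5153} \approx 748.8$)
$\frac{1534082}{\left(-206\right) \left(-11986\right)} + \frac{C{\left(o{\left(36 \right)},2090 \right)}}{y} = \frac{1534082}{\left(-206\right) \left(-11986\right)} + \frac{2090}{\frac{3858544}{5153}} = \frac{1534082}{2469116} + 2090 \cdot \frac{5153}{3858544} = 1534082 \cdot \frac{1}{2469116} + \frac{5384885}{1929272} = \frac{7447}{11986} + \frac{5384885}{1929272} = \frac{39455260097}{11562127096}$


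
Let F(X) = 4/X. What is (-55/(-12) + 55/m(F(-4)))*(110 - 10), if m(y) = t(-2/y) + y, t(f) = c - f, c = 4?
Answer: 17875/3 ≈ 5958.3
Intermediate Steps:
t(f) = 4 - f
m(y) = 4 + y + 2/y (m(y) = (4 - (-2)/y) + y = (4 + 2/y) + y = 4 + y + 2/y)
(-55/(-12) + 55/m(F(-4)))*(110 - 10) = (-55/(-12) + 55/(4 + 4/(-4) + 2/((4/(-4)))))*(110 - 10) = (-55*(-1/12) + 55/(4 + 4*(-¼) + 2/((4*(-¼)))))*100 = (55/12 + 55/(4 - 1 + 2/(-1)))*100 = (55/12 + 55/(4 - 1 + 2*(-1)))*100 = (55/12 + 55/(4 - 1 - 2))*100 = (55/12 + 55/1)*100 = (55/12 + 55*1)*100 = (55/12 + 55)*100 = (715/12)*100 = 17875/3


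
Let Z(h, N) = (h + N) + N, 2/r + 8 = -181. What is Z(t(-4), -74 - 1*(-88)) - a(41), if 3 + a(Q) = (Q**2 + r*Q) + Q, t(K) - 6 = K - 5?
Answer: -320084/189 ≈ -1693.6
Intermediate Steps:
r = -2/189 (r = 2/(-8 - 181) = 2/(-189) = 2*(-1/189) = -2/189 ≈ -0.010582)
t(K) = 1 + K (t(K) = 6 + (K - 5) = 6 + (-5 + K) = 1 + K)
Z(h, N) = h + 2*N (Z(h, N) = (N + h) + N = h + 2*N)
a(Q) = -3 + Q**2 + 187*Q/189 (a(Q) = -3 + ((Q**2 - 2*Q/189) + Q) = -3 + (Q**2 + 187*Q/189) = -3 + Q**2 + 187*Q/189)
Z(t(-4), -74 - 1*(-88)) - a(41) = ((1 - 4) + 2*(-74 - 1*(-88))) - (-3 + 41**2 + (187/189)*41) = (-3 + 2*(-74 + 88)) - (-3 + 1681 + 7667/189) = (-3 + 2*14) - 1*324809/189 = (-3 + 28) - 324809/189 = 25 - 324809/189 = -320084/189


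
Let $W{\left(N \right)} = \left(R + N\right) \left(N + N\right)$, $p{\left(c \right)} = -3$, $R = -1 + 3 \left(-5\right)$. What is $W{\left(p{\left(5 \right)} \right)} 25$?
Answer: $2850$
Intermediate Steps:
$R = -16$ ($R = -1 - 15 = -16$)
$W{\left(N \right)} = 2 N \left(-16 + N\right)$ ($W{\left(N \right)} = \left(-16 + N\right) \left(N + N\right) = \left(-16 + N\right) 2 N = 2 N \left(-16 + N\right)$)
$W{\left(p{\left(5 \right)} \right)} 25 = 2 \left(-3\right) \left(-16 - 3\right) 25 = 2 \left(-3\right) \left(-19\right) 25 = 114 \cdot 25 = 2850$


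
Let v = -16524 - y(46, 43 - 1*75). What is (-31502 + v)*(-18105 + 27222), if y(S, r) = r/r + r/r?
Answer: -437871276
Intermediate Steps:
y(S, r) = 2 (y(S, r) = 1 + 1 = 2)
v = -16526 (v = -16524 - 1*2 = -16524 - 2 = -16526)
(-31502 + v)*(-18105 + 27222) = (-31502 - 16526)*(-18105 + 27222) = -48028*9117 = -437871276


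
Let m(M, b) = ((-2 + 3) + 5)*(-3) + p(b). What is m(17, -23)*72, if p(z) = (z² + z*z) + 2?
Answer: 75024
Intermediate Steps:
p(z) = 2 + 2*z² (p(z) = (z² + z²) + 2 = 2*z² + 2 = 2 + 2*z²)
m(M, b) = -16 + 2*b² (m(M, b) = ((-2 + 3) + 5)*(-3) + (2 + 2*b²) = (1 + 5)*(-3) + (2 + 2*b²) = 6*(-3) + (2 + 2*b²) = -18 + (2 + 2*b²) = -16 + 2*b²)
m(17, -23)*72 = (-16 + 2*(-23)²)*72 = (-16 + 2*529)*72 = (-16 + 1058)*72 = 1042*72 = 75024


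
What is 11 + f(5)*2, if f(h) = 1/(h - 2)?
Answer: 35/3 ≈ 11.667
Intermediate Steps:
f(h) = 1/(-2 + h)
11 + f(5)*2 = 11 + 2/(-2 + 5) = 11 + 2/3 = 11 + (⅓)*2 = 11 + ⅔ = 35/3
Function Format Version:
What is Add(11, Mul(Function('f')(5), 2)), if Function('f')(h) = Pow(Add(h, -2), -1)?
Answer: Rational(35, 3) ≈ 11.667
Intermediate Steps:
Function('f')(h) = Pow(Add(-2, h), -1)
Add(11, Mul(Function('f')(5), 2)) = Add(11, Mul(Pow(Add(-2, 5), -1), 2)) = Add(11, Mul(Pow(3, -1), 2)) = Add(11, Mul(Rational(1, 3), 2)) = Add(11, Rational(2, 3)) = Rational(35, 3)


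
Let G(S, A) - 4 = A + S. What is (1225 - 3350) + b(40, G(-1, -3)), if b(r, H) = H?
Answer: -2125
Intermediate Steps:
G(S, A) = 4 + A + S (G(S, A) = 4 + (A + S) = 4 + A + S)
(1225 - 3350) + b(40, G(-1, -3)) = (1225 - 3350) + (4 - 3 - 1) = -2125 + 0 = -2125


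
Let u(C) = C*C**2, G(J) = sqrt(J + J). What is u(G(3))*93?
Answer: 558*sqrt(6) ≈ 1366.8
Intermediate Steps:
G(J) = sqrt(2)*sqrt(J) (G(J) = sqrt(2*J) = sqrt(2)*sqrt(J))
u(C) = C**3
u(G(3))*93 = (sqrt(2)*sqrt(3))**3*93 = (sqrt(6))**3*93 = (6*sqrt(6))*93 = 558*sqrt(6)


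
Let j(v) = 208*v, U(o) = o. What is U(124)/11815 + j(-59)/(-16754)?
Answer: 73535588/98974255 ≈ 0.74298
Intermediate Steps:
U(124)/11815 + j(-59)/(-16754) = 124/11815 + (208*(-59))/(-16754) = 124*(1/11815) - 12272*(-1/16754) = 124/11815 + 6136/8377 = 73535588/98974255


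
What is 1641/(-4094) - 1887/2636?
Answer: -6025527/5395892 ≈ -1.1167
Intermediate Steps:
1641/(-4094) - 1887/2636 = 1641*(-1/4094) - 1887*1/2636 = -1641/4094 - 1887/2636 = -6025527/5395892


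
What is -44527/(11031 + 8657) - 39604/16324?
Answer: -376645575/80346728 ≈ -4.6878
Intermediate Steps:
-44527/(11031 + 8657) - 39604/16324 = -44527/19688 - 39604*1/16324 = -44527*1/19688 - 9901/4081 = -44527/19688 - 9901/4081 = -376645575/80346728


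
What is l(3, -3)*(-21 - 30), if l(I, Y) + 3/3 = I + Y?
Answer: 51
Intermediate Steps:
l(I, Y) = -1 + I + Y (l(I, Y) = -1 + (I + Y) = -1 + I + Y)
l(3, -3)*(-21 - 30) = (-1 + 3 - 3)*(-21 - 30) = -1*(-51) = 51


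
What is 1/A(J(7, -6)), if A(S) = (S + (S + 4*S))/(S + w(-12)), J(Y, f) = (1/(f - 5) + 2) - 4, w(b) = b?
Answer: 155/138 ≈ 1.1232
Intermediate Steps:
J(Y, f) = -2 + 1/(-5 + f) (J(Y, f) = (1/(-5 + f) + 2) - 4 = (2 + 1/(-5 + f)) - 4 = -2 + 1/(-5 + f))
A(S) = 6*S/(-12 + S) (A(S) = (S + (S + 4*S))/(S - 12) = (S + 5*S)/(-12 + S) = (6*S)/(-12 + S) = 6*S/(-12 + S))
1/A(J(7, -6)) = 1/(6*((11 - 2*(-6))/(-5 - 6))/(-12 + (11 - 2*(-6))/(-5 - 6))) = 1/(6*((11 + 12)/(-11))/(-12 + (11 + 12)/(-11))) = 1/(6*(-1/11*23)/(-12 - 1/11*23)) = 1/(6*(-23/11)/(-12 - 23/11)) = 1/(6*(-23/11)/(-155/11)) = 1/(6*(-23/11)*(-11/155)) = 1/(138/155) = 155/138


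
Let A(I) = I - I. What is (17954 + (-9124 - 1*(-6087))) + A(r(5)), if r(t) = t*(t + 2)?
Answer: 14917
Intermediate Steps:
r(t) = t*(2 + t)
A(I) = 0
(17954 + (-9124 - 1*(-6087))) + A(r(5)) = (17954 + (-9124 - 1*(-6087))) + 0 = (17954 + (-9124 + 6087)) + 0 = (17954 - 3037) + 0 = 14917 + 0 = 14917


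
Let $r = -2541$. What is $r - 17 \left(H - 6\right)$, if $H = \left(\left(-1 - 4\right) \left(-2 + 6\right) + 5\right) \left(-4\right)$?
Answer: $-3459$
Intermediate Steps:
$H = 60$ ($H = \left(\left(-5\right) 4 + 5\right) \left(-4\right) = \left(-20 + 5\right) \left(-4\right) = \left(-15\right) \left(-4\right) = 60$)
$r - 17 \left(H - 6\right) = -2541 - 17 \left(60 - 6\right) = -2541 - 17 \cdot 54 = -2541 - 918 = -3459$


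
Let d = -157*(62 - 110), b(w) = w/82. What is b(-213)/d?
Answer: -71/205984 ≈ -0.00034469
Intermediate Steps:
b(w) = w/82 (b(w) = w*(1/82) = w/82)
d = 7536 (d = -157*(-48) = 7536)
b(-213)/d = ((1/82)*(-213))/7536 = -213/82*1/7536 = -71/205984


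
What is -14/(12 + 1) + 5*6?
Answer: 376/13 ≈ 28.923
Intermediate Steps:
-14/(12 + 1) + 5*6 = -14/13 + 30 = 376/13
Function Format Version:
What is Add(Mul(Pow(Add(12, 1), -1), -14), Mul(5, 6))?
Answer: Rational(376, 13) ≈ 28.923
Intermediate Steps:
Add(Mul(Pow(Add(12, 1), -1), -14), Mul(5, 6)) = Add(Mul(Pow(13, -1), -14), 30) = Add(Mul(Rational(1, 13), -14), 30) = Add(Rational(-14, 13), 30) = Rational(376, 13)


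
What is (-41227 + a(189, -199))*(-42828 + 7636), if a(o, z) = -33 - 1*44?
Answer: 1453570368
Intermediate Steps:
a(o, z) = -77 (a(o, z) = -33 - 44 = -77)
(-41227 + a(189, -199))*(-42828 + 7636) = (-41227 - 77)*(-42828 + 7636) = -41304*(-35192) = 1453570368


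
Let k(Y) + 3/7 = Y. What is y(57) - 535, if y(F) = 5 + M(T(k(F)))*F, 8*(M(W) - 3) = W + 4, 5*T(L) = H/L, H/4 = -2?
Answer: -218263/660 ≈ -330.70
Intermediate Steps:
H = -8 (H = 4*(-2) = -8)
k(Y) = -3/7 + Y
T(L) = -8/(5*L) (T(L) = (-8/L)/5 = -8/(5*L))
M(W) = 7/2 + W/8 (M(W) = 3 + (W + 4)/8 = 3 + (4 + W)/8 = 3 + (½ + W/8) = 7/2 + W/8)
y(F) = 5 + F*(7/2 - 1/(5*(-3/7 + F))) (y(F) = 5 + (7/2 + (-8/(5*(-3/7 + F)))/8)*F = 5 + (7/2 - 1/(5*(-3/7 + F)))*F = 5 + F*(7/2 - 1/(5*(-3/7 + F))))
y(57) - 535 = (-150 + 231*57 + 245*57²)/(10*(-3 + 7*57)) - 535 = (-150 + 13167 + 245*3249)/(10*(-3 + 399)) - 535 = (⅒)*(-150 + 13167 + 796005)/396 - 535 = (⅒)*(1/396)*809022 - 535 = 134837/660 - 535 = -218263/660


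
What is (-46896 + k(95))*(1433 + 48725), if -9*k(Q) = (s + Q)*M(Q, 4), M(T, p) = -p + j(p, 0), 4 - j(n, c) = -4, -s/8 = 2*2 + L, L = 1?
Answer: -21180920872/9 ≈ -2.3534e+9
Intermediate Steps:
s = -40 (s = -8*(2*2 + 1) = -8*(4 + 1) = -8*5 = -40)
j(n, c) = 8 (j(n, c) = 4 - 1*(-4) = 4 + 4 = 8)
M(T, p) = 8 - p (M(T, p) = -p + 8 = 8 - p)
k(Q) = 160/9 - 4*Q/9 (k(Q) = -(-40 + Q)*(8 - 1*4)/9 = -(-40 + Q)*(8 - 4)/9 = -(-40 + Q)*4/9 = -(-160 + 4*Q)/9 = 160/9 - 4*Q/9)
(-46896 + k(95))*(1433 + 48725) = (-46896 + (160/9 - 4/9*95))*(1433 + 48725) = (-46896 + (160/9 - 380/9))*50158 = (-46896 - 220/9)*50158 = -422284/9*50158 = -21180920872/9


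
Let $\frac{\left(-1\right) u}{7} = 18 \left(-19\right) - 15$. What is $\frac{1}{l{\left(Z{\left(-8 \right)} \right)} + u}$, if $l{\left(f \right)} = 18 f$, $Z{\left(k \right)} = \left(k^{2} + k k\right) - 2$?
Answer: $\frac{1}{4767} \approx 0.00020978$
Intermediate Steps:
$Z{\left(k \right)} = -2 + 2 k^{2}$ ($Z{\left(k \right)} = \left(k^{2} + k^{2}\right) - 2 = 2 k^{2} - 2 = -2 + 2 k^{2}$)
$u = 2499$ ($u = - 7 \left(18 \left(-19\right) - 15\right) = - 7 \left(-342 - 15\right) = \left(-7\right) \left(-357\right) = 2499$)
$\frac{1}{l{\left(Z{\left(-8 \right)} \right)} + u} = \frac{1}{18 \left(-2 + 2 \left(-8\right)^{2}\right) + 2499} = \frac{1}{18 \left(-2 + 2 \cdot 64\right) + 2499} = \frac{1}{18 \left(-2 + 128\right) + 2499} = \frac{1}{18 \cdot 126 + 2499} = \frac{1}{2268 + 2499} = \frac{1}{4767}$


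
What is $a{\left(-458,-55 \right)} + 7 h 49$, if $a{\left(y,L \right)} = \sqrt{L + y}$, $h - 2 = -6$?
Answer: $-1372 + 3 i \sqrt{57} \approx -1372.0 + 22.65 i$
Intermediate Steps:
$h = -4$ ($h = 2 - 6 = -4$)
$a{\left(-458,-55 \right)} + 7 h 49 = \sqrt{-55 - 458} + 7 \left(-4\right) 49 = \sqrt{-513} - 1372 = 3 i \sqrt{57} - 1372 = -1372 + 3 i \sqrt{57}$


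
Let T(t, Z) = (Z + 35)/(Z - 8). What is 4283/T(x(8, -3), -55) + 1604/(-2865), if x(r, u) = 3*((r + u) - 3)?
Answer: 154605601/11460 ≈ 13491.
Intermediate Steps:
x(r, u) = -9 + 3*r + 3*u (x(r, u) = 3*(-3 + r + u) = -9 + 3*r + 3*u)
T(t, Z) = (35 + Z)/(-8 + Z)
4283/T(x(8, -3), -55) + 1604/(-2865) = 4283/(((35 - 55)/(-8 - 55))) + 1604/(-2865) = 4283/((-20/(-63))) + 1604*(-1/2865) = 4283/((-1/63*(-20))) - 1604/2865 = 4283/(20/63) - 1604/2865 = 4283*(63/20) - 1604/2865 = 269829/20 - 1604/2865 = 154605601/11460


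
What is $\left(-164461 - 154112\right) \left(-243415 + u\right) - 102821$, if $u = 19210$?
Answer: $71425556644$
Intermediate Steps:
$\left(-164461 - 154112\right) \left(-243415 + u\right) - 102821 = \left(-164461 - 154112\right) \left(-243415 + 19210\right) - 102821 = \left(-318573\right) \left(-224205\right) - 102821 = 71425659465 - 102821 = 71425556644$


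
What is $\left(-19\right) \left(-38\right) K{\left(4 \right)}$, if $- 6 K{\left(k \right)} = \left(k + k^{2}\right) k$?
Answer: $- \frac{28880}{3} \approx -9626.7$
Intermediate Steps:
$K{\left(k \right)} = - \frac{k \left(k + k^{2}\right)}{6}$ ($K{\left(k \right)} = - \frac{\left(k + k^{2}\right) k}{6} = - \frac{k \left(k + k^{2}\right)}{6}$)
$\left(-19\right) \left(-38\right) K{\left(4 \right)} = \left(-19\right) \left(-38\right) \frac{4^{2} \left(-1 - 4\right)}{6} = 722 \cdot \frac{1}{6} \cdot 16 \left(-1 - 4\right) = 722 \cdot \frac{1}{6} \cdot 16 \left(-5\right) = 722 \left(- \frac{40}{3}\right) = - \frac{28880}{3}$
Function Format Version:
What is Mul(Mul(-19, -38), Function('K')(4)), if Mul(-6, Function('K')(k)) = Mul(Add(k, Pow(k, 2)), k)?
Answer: Rational(-28880, 3) ≈ -9626.7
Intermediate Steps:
Function('K')(k) = Mul(Rational(-1, 6), k, Add(k, Pow(k, 2))) (Function('K')(k) = Mul(Rational(-1, 6), Mul(Add(k, Pow(k, 2)), k)) = Mul(Rational(-1, 6), Mul(k, Add(k, Pow(k, 2)))) = Mul(Rational(-1, 6), k, Add(k, Pow(k, 2))))
Mul(Mul(-19, -38), Function('K')(4)) = Mul(Mul(-19, -38), Mul(Rational(1, 6), Pow(4, 2), Add(-1, Mul(-1, 4)))) = Mul(722, Mul(Rational(1, 6), 16, Add(-1, -4))) = Mul(722, Mul(Rational(1, 6), 16, -5)) = Mul(722, Rational(-40, 3)) = Rational(-28880, 3)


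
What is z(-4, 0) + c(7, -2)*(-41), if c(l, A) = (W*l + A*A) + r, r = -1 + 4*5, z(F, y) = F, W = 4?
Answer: -2095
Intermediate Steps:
r = 19 (r = -1 + 20 = 19)
c(l, A) = 19 + A**2 + 4*l (c(l, A) = (4*l + A*A) + 19 = (4*l + A**2) + 19 = (A**2 + 4*l) + 19 = 19 + A**2 + 4*l)
z(-4, 0) + c(7, -2)*(-41) = -4 + (19 + (-2)**2 + 4*7)*(-41) = -4 + (19 + 4 + 28)*(-41) = -4 + 51*(-41) = -4 - 2091 = -2095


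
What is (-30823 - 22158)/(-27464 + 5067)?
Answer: 52981/22397 ≈ 2.3655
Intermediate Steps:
(-30823 - 22158)/(-27464 + 5067) = -52981/(-22397) = -52981*(-1/22397) = 52981/22397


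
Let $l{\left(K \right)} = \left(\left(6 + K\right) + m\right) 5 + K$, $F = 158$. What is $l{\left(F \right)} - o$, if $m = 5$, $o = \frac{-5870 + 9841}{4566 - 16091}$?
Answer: $\frac{11563546}{11525} \approx 1003.3$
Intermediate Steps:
$o = - \frac{3971}{11525}$ ($o = \frac{3971}{-11525} = 3971 \left(- \frac{1}{11525}\right) = - \frac{3971}{11525} \approx -0.34456$)
$l{\left(K \right)} = 55 + 6 K$ ($l{\left(K \right)} = \left(\left(6 + K\right) + 5\right) 5 + K = \left(11 + K\right) 5 + K = \left(55 + 5 K\right) + K = 55 + 6 K$)
$l{\left(F \right)} - o = \left(55 + 6 \cdot 158\right) - - \frac{3971}{11525} = \left(55 + 948\right) + \frac{3971}{11525} = 1003 + \frac{3971}{11525} = \frac{11563546}{11525}$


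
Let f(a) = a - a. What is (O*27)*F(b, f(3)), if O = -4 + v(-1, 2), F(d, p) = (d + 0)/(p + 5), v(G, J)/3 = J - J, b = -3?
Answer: 324/5 ≈ 64.800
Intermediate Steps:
v(G, J) = 0 (v(G, J) = 3*(J - J) = 3*0 = 0)
f(a) = 0
F(d, p) = d/(5 + p)
O = -4 (O = -4 + 0 = -4)
(O*27)*F(b, f(3)) = (-4*27)*(-3/(5 + 0)) = -(-324)/5 = -108*(-⅗) = 324/5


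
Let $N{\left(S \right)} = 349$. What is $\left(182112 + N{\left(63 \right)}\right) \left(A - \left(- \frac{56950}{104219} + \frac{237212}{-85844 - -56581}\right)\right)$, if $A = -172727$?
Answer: $- \frac{96111260610780835601}{3049760597} \approx -3.1514 \cdot 10^{10}$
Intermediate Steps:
$\left(182112 + N{\left(63 \right)}\right) \left(A - \left(- \frac{56950}{104219} + \frac{237212}{-85844 - -56581}\right)\right) = \left(182112 + 349\right) \left(-172727 - \left(- \frac{56950}{104219} + \frac{237212}{-85844 - -56581}\right)\right) = 182461 \left(-172727 - \left(- \frac{56950}{104219} + \frac{237212}{-85844 + 56581}\right)\right) = 182461 \left(-172727 - \left(- \frac{56950}{104219} + \frac{237212}{-29263}\right)\right) = 182461 \left(-172727 + \left(\left(-237212\right) \left(- \frac{1}{29263}\right) + \frac{56950}{104219}\right)\right) = 182461 \left(-172727 + \left(\frac{237212}{29263} + \frac{56950}{104219}\right)\right) = 182461 \left(-172727 + \frac{26388525278}{3049760597}\right) = 182461 \left(- \frac{526749610112741}{3049760597}\right) = - \frac{96111260610780835601}{3049760597}$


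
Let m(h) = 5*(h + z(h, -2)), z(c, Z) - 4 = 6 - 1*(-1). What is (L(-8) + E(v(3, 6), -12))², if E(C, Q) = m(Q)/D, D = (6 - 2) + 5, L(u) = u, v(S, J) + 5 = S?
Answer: 5929/81 ≈ 73.198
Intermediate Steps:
z(c, Z) = 11 (z(c, Z) = 4 + (6 - 1*(-1)) = 4 + (6 + 1) = 4 + 7 = 11)
v(S, J) = -5 + S
m(h) = 55 + 5*h (m(h) = 5*(h + 11) = 5*(11 + h) = 55 + 5*h)
D = 9 (D = 4 + 5 = 9)
E(C, Q) = 55/9 + 5*Q/9 (E(C, Q) = (55 + 5*Q)/9 = (55 + 5*Q)*(⅑) = 55/9 + 5*Q/9)
(L(-8) + E(v(3, 6), -12))² = (-8 + (55/9 + (5/9)*(-12)))² = (-8 + (55/9 - 20/3))² = (-8 - 5/9)² = (-77/9)² = 5929/81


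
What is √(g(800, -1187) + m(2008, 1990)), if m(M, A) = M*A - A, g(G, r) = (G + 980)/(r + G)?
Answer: √66462912590/129 ≈ 1998.5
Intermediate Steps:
g(G, r) = (980 + G)/(G + r)
m(M, A) = -A + A*M (m(M, A) = A*M - A = -A + A*M)
√(g(800, -1187) + m(2008, 1990)) = √((980 + 800)/(800 - 1187) + 1990*(-1 + 2008)) = √(1780/(-387) + 1990*2007) = √(-1/387*1780 + 3993930) = √(-1780/387 + 3993930) = √(1545649130/387) = √66462912590/129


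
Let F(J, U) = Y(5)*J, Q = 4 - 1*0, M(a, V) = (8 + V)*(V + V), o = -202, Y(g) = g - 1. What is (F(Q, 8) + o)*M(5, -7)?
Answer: 2604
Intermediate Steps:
Y(g) = -1 + g
M(a, V) = 2*V*(8 + V) (M(a, V) = (8 + V)*(2*V) = 2*V*(8 + V))
Q = 4 (Q = 4 + 0 = 4)
F(J, U) = 4*J (F(J, U) = (-1 + 5)*J = 4*J)
(F(Q, 8) + o)*M(5, -7) = (4*4 - 202)*(2*(-7)*(8 - 7)) = (16 - 202)*(2*(-7)*1) = -186*(-14) = 2604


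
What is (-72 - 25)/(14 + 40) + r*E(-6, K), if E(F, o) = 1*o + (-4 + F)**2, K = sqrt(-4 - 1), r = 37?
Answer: 199703/54 + 37*I*sqrt(5) ≈ 3698.2 + 82.734*I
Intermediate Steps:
K = I*sqrt(5) (K = sqrt(-5) = I*sqrt(5) ≈ 2.2361*I)
E(F, o) = o + (-4 + F)**2
(-72 - 25)/(14 + 40) + r*E(-6, K) = (-72 - 25)/(14 + 40) + 37*(I*sqrt(5) + (-4 - 6)**2) = -97/54 + 37*(I*sqrt(5) + (-10)**2) = -97*1/54 + 37*(I*sqrt(5) + 100) = -97/54 + 37*(100 + I*sqrt(5)) = -97/54 + (3700 + 37*I*sqrt(5)) = 199703/54 + 37*I*sqrt(5)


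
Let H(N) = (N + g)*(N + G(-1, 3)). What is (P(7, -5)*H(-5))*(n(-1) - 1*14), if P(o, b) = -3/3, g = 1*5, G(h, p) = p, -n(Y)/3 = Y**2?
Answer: 0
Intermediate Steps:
n(Y) = -3*Y**2
g = 5
P(o, b) = -1 (P(o, b) = -3*1/3 = -1)
H(N) = (3 + N)*(5 + N) (H(N) = (N + 5)*(N + 3) = (5 + N)*(3 + N) = (3 + N)*(5 + N))
(P(7, -5)*H(-5))*(n(-1) - 1*14) = (-(15 + (-5)**2 + 8*(-5)))*(-3*(-1)**2 - 1*14) = (-(15 + 25 - 40))*(-3*1 - 14) = (-1*0)*(-3 - 14) = 0*(-17) = 0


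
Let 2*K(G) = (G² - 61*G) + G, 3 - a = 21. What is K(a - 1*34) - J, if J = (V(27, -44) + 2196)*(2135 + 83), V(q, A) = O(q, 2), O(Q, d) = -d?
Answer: -4863380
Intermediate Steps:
a = -18 (a = 3 - 1*21 = 3 - 21 = -18)
V(q, A) = -2 (V(q, A) = -1*2 = -2)
K(G) = G²/2 - 30*G (K(G) = ((G² - 61*G) + G)/2 = (G² - 60*G)/2 = G²/2 - 30*G)
J = 4866292 (J = (-2 + 2196)*(2135 + 83) = 2194*2218 = 4866292)
K(a - 1*34) - J = (-18 - 1*34)*(-60 + (-18 - 1*34))/2 - 1*4866292 = (-18 - 34)*(-60 + (-18 - 34))/2 - 4866292 = (½)*(-52)*(-60 - 52) - 4866292 = (½)*(-52)*(-112) - 4866292 = 2912 - 4866292 = -4863380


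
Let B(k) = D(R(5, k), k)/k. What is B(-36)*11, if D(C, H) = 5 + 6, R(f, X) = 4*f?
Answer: -121/36 ≈ -3.3611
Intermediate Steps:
D(C, H) = 11
B(k) = 11/k
B(-36)*11 = (11/(-36))*11 = (11*(-1/36))*11 = -11/36*11 = -121/36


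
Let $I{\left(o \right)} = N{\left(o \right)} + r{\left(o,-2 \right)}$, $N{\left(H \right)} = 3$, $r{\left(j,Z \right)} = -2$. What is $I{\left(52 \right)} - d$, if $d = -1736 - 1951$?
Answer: $3688$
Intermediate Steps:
$d = -3687$
$I{\left(o \right)} = 1$ ($I{\left(o \right)} = 3 - 2 = 1$)
$I{\left(52 \right)} - d = 1 - -3687 = 1 + 3687 = 3688$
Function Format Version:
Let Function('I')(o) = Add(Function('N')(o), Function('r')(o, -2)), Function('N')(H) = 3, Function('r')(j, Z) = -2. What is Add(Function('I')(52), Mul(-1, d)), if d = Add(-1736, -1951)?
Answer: 3688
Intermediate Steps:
d = -3687
Function('I')(o) = 1 (Function('I')(o) = Add(3, -2) = 1)
Add(Function('I')(52), Mul(-1, d)) = Add(1, Mul(-1, -3687)) = Add(1, 3687) = 3688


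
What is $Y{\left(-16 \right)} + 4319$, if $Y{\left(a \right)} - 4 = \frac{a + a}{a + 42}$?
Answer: $\frac{56183}{13} \approx 4321.8$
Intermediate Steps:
$Y{\left(a \right)} = 4 + \frac{2 a}{42 + a}$ ($Y{\left(a \right)} = 4 + \frac{a + a}{a + 42} = 4 + \frac{2 a}{42 + a}$)
$Y{\left(-16 \right)} + 4319 = \frac{6 \left(28 - 16\right)}{42 - 16} + 4319 = 6 \cdot \frac{1}{26} \cdot 12 + 4319 = \frac{36}{13} + 4319 = \frac{56183}{13}$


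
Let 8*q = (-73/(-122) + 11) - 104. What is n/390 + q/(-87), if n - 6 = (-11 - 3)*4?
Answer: 5029/1103856 ≈ 0.0045559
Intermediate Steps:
n = -50 (n = 6 + (-11 - 3)*4 = 6 - 14*4 = 6 - 56 = -50)
q = -11273/976 (q = ((-73/(-122) + 11) - 104)/8 = ((-73*(-1/122) + 11) - 104)/8 = ((73/122 + 11) - 104)/8 = (1415/122 - 104)/8 = (⅛)*(-11273/122) = -11273/976 ≈ -11.550)
n/390 + q/(-87) = -50/390 - 11273/976/(-87) = -50*1/390 - 11273/976*(-1/87) = -5/39 + 11273/84912 = 5029/1103856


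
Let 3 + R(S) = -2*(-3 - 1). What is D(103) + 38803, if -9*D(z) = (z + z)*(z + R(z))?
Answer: 36331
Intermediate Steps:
R(S) = 5 (R(S) = -3 - 2*(-3 - 1) = -3 - 2*(-4) = -3 + 8 = 5)
D(z) = -2*z*(5 + z)/9 (D(z) = -(z + z)*(z + 5)/9 = -2*z*(5 + z)/9)
D(103) + 38803 = -2/9*103*(5 + 103) + 38803 = -2/9*103*108 + 38803 = -2472 + 38803 = 36331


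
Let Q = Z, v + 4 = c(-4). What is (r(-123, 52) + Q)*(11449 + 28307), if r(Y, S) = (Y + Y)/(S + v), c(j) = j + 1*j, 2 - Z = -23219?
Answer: 4614647883/5 ≈ 9.2293e+8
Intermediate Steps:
Z = 23221 (Z = 2 - 1*(-23219) = 2 + 23219 = 23221)
c(j) = 2*j (c(j) = j + j = 2*j)
v = -12 (v = -4 + 2*(-4) = -4 - 8 = -12)
r(Y, S) = 2*Y/(-12 + S) (r(Y, S) = (Y + Y)/(S - 12) = (2*Y)/(-12 + S) = 2*Y/(-12 + S))
Q = 23221
(r(-123, 52) + Q)*(11449 + 28307) = (2*(-123)/(-12 + 52) + 23221)*(11449 + 28307) = (2*(-123)/40 + 23221)*39756 = (2*(-123)*(1/40) + 23221)*39756 = (-123/20 + 23221)*39756 = (464297/20)*39756 = 4614647883/5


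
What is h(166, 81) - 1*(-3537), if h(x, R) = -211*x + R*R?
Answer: -24928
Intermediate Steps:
h(x, R) = R**2 - 211*x (h(x, R) = -211*x + R**2 = R**2 - 211*x)
h(166, 81) - 1*(-3537) = (81**2 - 211*166) - 1*(-3537) = (6561 - 35026) + 3537 = -28465 + 3537 = -24928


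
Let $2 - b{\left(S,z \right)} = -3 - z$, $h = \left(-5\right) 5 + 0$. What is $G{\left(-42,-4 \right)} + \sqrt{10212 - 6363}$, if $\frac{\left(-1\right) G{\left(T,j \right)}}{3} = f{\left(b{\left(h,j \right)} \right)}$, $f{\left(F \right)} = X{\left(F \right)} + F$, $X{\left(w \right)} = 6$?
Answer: $-21 + \sqrt{3849} \approx 41.04$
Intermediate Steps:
$h = -25$ ($h = -25 + 0 = -25$)
$b{\left(S,z \right)} = 5 + z$ ($b{\left(S,z \right)} = 2 - \left(-3 - z\right) = 2 + \left(3 + z\right) = 5 + z$)
$f{\left(F \right)} = 6 + F$
$G{\left(T,j \right)} = -33 - 3 j$ ($G{\left(T,j \right)} = - 3 \left(6 + \left(5 + j\right)\right) = - 3 \left(11 + j\right) = -33 - 3 j$)
$G{\left(-42,-4 \right)} + \sqrt{10212 - 6363} = \left(-33 - -12\right) + \sqrt{10212 - 6363} = \left(-33 + 12\right) + \sqrt{3849} = -21 + \sqrt{3849}$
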